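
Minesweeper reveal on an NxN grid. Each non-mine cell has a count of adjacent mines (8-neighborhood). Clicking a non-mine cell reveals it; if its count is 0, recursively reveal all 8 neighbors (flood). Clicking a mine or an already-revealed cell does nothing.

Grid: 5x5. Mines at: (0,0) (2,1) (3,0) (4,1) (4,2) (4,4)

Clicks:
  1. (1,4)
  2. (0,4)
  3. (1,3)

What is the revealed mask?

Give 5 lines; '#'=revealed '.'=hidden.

Click 1 (1,4) count=0: revealed 14 new [(0,1) (0,2) (0,3) (0,4) (1,1) (1,2) (1,3) (1,4) (2,2) (2,3) (2,4) (3,2) (3,3) (3,4)] -> total=14
Click 2 (0,4) count=0: revealed 0 new [(none)] -> total=14
Click 3 (1,3) count=0: revealed 0 new [(none)] -> total=14

Answer: .####
.####
..###
..###
.....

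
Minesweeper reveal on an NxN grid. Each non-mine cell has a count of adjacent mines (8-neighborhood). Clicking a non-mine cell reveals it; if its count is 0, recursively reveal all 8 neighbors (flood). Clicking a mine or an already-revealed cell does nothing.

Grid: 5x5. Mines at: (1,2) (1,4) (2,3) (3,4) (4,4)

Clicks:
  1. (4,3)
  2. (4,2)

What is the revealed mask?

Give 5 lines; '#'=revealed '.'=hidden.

Click 1 (4,3) count=2: revealed 1 new [(4,3)] -> total=1
Click 2 (4,2) count=0: revealed 14 new [(0,0) (0,1) (1,0) (1,1) (2,0) (2,1) (2,2) (3,0) (3,1) (3,2) (3,3) (4,0) (4,1) (4,2)] -> total=15

Answer: ##...
##...
###..
####.
####.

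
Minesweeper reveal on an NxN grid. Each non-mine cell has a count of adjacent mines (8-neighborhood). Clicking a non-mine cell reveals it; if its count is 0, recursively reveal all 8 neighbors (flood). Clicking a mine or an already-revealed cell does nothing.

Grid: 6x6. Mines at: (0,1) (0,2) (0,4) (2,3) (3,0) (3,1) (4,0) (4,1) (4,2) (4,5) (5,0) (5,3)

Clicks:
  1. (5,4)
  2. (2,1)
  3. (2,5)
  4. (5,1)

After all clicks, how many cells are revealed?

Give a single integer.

Click 1 (5,4) count=2: revealed 1 new [(5,4)] -> total=1
Click 2 (2,1) count=2: revealed 1 new [(2,1)] -> total=2
Click 3 (2,5) count=0: revealed 6 new [(1,4) (1,5) (2,4) (2,5) (3,4) (3,5)] -> total=8
Click 4 (5,1) count=4: revealed 1 new [(5,1)] -> total=9

Answer: 9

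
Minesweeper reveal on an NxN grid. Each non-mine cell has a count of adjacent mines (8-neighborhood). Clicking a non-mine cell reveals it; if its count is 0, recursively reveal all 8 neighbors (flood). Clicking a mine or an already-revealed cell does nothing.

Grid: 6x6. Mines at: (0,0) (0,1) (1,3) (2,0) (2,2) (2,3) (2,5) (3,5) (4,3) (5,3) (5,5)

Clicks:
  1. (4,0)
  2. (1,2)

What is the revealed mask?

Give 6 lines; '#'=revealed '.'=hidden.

Answer: ......
..#...
......
###...
###...
###...

Derivation:
Click 1 (4,0) count=0: revealed 9 new [(3,0) (3,1) (3,2) (4,0) (4,1) (4,2) (5,0) (5,1) (5,2)] -> total=9
Click 2 (1,2) count=4: revealed 1 new [(1,2)] -> total=10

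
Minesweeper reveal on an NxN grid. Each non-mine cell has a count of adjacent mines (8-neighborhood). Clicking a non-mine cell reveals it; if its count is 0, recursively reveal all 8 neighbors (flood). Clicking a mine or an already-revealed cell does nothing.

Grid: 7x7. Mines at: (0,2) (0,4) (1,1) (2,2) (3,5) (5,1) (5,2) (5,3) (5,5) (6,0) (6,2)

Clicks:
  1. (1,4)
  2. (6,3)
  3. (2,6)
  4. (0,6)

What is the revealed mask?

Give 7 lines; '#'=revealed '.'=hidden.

Click 1 (1,4) count=1: revealed 1 new [(1,4)] -> total=1
Click 2 (6,3) count=3: revealed 1 new [(6,3)] -> total=2
Click 3 (2,6) count=1: revealed 1 new [(2,6)] -> total=3
Click 4 (0,6) count=0: revealed 5 new [(0,5) (0,6) (1,5) (1,6) (2,5)] -> total=8

Answer: .....##
....###
.....##
.......
.......
.......
...#...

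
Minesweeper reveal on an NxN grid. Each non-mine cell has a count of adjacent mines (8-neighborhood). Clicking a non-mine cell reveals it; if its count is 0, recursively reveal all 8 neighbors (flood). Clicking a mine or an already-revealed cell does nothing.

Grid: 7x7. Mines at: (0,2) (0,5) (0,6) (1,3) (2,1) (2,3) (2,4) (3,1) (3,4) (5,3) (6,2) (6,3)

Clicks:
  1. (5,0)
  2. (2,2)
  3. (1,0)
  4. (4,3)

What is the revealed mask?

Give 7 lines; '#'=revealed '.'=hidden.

Answer: .......
#......
..#....
.......
##.#...
##.....
##.....

Derivation:
Click 1 (5,0) count=0: revealed 6 new [(4,0) (4,1) (5,0) (5,1) (6,0) (6,1)] -> total=6
Click 2 (2,2) count=4: revealed 1 new [(2,2)] -> total=7
Click 3 (1,0) count=1: revealed 1 new [(1,0)] -> total=8
Click 4 (4,3) count=2: revealed 1 new [(4,3)] -> total=9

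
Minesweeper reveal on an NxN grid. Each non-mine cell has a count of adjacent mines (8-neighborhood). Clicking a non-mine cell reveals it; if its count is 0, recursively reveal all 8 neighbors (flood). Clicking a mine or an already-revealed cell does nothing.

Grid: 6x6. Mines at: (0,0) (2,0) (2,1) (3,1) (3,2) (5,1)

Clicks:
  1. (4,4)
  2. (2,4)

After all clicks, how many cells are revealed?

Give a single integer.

Answer: 25

Derivation:
Click 1 (4,4) count=0: revealed 25 new [(0,1) (0,2) (0,3) (0,4) (0,5) (1,1) (1,2) (1,3) (1,4) (1,5) (2,2) (2,3) (2,4) (2,5) (3,3) (3,4) (3,5) (4,2) (4,3) (4,4) (4,5) (5,2) (5,3) (5,4) (5,5)] -> total=25
Click 2 (2,4) count=0: revealed 0 new [(none)] -> total=25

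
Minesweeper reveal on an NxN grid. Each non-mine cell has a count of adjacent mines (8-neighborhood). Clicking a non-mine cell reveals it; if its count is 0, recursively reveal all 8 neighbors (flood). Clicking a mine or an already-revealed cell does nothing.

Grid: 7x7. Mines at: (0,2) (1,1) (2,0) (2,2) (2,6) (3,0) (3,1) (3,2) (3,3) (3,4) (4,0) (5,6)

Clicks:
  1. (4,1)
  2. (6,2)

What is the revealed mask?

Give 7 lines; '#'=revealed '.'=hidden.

Click 1 (4,1) count=4: revealed 1 new [(4,1)] -> total=1
Click 2 (6,2) count=0: revealed 16 new [(4,2) (4,3) (4,4) (4,5) (5,0) (5,1) (5,2) (5,3) (5,4) (5,5) (6,0) (6,1) (6,2) (6,3) (6,4) (6,5)] -> total=17

Answer: .......
.......
.......
.......
.#####.
######.
######.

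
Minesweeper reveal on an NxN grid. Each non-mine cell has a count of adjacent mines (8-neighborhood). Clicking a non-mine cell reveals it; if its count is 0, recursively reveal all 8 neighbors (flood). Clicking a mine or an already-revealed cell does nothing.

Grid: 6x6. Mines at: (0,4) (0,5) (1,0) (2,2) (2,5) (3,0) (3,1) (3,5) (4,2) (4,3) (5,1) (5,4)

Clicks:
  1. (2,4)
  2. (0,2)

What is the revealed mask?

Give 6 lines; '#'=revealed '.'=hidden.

Answer: .###..
.###..
....#.
......
......
......

Derivation:
Click 1 (2,4) count=2: revealed 1 new [(2,4)] -> total=1
Click 2 (0,2) count=0: revealed 6 new [(0,1) (0,2) (0,3) (1,1) (1,2) (1,3)] -> total=7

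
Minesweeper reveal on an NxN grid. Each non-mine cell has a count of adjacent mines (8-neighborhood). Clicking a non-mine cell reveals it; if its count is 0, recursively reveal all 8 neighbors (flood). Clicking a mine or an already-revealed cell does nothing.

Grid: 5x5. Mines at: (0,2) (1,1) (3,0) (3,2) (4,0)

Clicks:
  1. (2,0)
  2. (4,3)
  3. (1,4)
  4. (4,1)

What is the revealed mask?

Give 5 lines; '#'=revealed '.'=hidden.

Click 1 (2,0) count=2: revealed 1 new [(2,0)] -> total=1
Click 2 (4,3) count=1: revealed 1 new [(4,3)] -> total=2
Click 3 (1,4) count=0: revealed 9 new [(0,3) (0,4) (1,3) (1,4) (2,3) (2,4) (3,3) (3,4) (4,4)] -> total=11
Click 4 (4,1) count=3: revealed 1 new [(4,1)] -> total=12

Answer: ...##
...##
#..##
...##
.#.##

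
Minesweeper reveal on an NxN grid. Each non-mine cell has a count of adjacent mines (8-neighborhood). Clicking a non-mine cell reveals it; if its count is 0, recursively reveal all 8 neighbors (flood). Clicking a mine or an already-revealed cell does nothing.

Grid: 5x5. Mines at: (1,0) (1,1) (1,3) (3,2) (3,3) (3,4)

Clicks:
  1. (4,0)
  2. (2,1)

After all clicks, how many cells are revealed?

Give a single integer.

Click 1 (4,0) count=0: revealed 6 new [(2,0) (2,1) (3,0) (3,1) (4,0) (4,1)] -> total=6
Click 2 (2,1) count=3: revealed 0 new [(none)] -> total=6

Answer: 6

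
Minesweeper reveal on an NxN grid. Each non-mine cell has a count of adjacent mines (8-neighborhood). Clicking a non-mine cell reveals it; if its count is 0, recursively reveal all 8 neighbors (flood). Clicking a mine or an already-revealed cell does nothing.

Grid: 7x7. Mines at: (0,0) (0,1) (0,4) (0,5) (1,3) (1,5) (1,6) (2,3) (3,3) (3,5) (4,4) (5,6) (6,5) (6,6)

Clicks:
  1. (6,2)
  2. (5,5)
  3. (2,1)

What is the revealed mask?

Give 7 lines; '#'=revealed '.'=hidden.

Click 1 (6,2) count=0: revealed 23 new [(1,0) (1,1) (1,2) (2,0) (2,1) (2,2) (3,0) (3,1) (3,2) (4,0) (4,1) (4,2) (4,3) (5,0) (5,1) (5,2) (5,3) (5,4) (6,0) (6,1) (6,2) (6,3) (6,4)] -> total=23
Click 2 (5,5) count=4: revealed 1 new [(5,5)] -> total=24
Click 3 (2,1) count=0: revealed 0 new [(none)] -> total=24

Answer: .......
###....
###....
###....
####...
######.
#####..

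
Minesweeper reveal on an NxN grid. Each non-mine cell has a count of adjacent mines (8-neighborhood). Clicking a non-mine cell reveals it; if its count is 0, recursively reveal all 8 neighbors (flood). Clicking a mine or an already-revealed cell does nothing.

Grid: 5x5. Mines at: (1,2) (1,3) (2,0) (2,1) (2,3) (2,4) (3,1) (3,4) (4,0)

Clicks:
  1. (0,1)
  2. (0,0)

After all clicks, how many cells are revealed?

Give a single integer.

Click 1 (0,1) count=1: revealed 1 new [(0,1)] -> total=1
Click 2 (0,0) count=0: revealed 3 new [(0,0) (1,0) (1,1)] -> total=4

Answer: 4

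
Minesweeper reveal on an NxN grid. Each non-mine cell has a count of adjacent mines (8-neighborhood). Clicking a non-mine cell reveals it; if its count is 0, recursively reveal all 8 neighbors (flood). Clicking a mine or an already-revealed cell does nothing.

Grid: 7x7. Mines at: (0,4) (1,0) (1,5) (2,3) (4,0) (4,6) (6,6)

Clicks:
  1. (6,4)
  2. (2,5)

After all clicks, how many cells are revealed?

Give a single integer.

Answer: 23

Derivation:
Click 1 (6,4) count=0: revealed 22 new [(3,1) (3,2) (3,3) (3,4) (3,5) (4,1) (4,2) (4,3) (4,4) (4,5) (5,0) (5,1) (5,2) (5,3) (5,4) (5,5) (6,0) (6,1) (6,2) (6,3) (6,4) (6,5)] -> total=22
Click 2 (2,5) count=1: revealed 1 new [(2,5)] -> total=23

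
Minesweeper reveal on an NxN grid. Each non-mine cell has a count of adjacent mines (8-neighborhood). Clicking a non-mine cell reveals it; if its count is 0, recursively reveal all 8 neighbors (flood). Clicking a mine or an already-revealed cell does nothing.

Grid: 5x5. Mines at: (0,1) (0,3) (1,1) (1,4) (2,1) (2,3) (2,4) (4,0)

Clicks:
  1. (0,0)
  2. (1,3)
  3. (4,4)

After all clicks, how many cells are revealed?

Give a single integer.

Click 1 (0,0) count=2: revealed 1 new [(0,0)] -> total=1
Click 2 (1,3) count=4: revealed 1 new [(1,3)] -> total=2
Click 3 (4,4) count=0: revealed 8 new [(3,1) (3,2) (3,3) (3,4) (4,1) (4,2) (4,3) (4,4)] -> total=10

Answer: 10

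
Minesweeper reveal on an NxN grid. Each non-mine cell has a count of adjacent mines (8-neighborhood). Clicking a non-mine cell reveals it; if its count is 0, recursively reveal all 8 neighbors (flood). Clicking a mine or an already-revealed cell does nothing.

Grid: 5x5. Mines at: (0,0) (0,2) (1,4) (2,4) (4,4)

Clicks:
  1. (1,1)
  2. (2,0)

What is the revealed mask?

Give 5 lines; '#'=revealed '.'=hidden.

Click 1 (1,1) count=2: revealed 1 new [(1,1)] -> total=1
Click 2 (2,0) count=0: revealed 15 new [(1,0) (1,2) (1,3) (2,0) (2,1) (2,2) (2,3) (3,0) (3,1) (3,2) (3,3) (4,0) (4,1) (4,2) (4,3)] -> total=16

Answer: .....
####.
####.
####.
####.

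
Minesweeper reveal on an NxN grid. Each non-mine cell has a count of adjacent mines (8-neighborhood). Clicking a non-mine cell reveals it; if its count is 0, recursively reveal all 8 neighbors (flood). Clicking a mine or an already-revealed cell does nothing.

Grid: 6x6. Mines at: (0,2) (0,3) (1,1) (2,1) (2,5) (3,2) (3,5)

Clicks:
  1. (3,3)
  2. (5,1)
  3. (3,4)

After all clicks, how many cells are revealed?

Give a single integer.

Click 1 (3,3) count=1: revealed 1 new [(3,3)] -> total=1
Click 2 (5,1) count=0: revealed 14 new [(3,0) (3,1) (4,0) (4,1) (4,2) (4,3) (4,4) (4,5) (5,0) (5,1) (5,2) (5,3) (5,4) (5,5)] -> total=15
Click 3 (3,4) count=2: revealed 1 new [(3,4)] -> total=16

Answer: 16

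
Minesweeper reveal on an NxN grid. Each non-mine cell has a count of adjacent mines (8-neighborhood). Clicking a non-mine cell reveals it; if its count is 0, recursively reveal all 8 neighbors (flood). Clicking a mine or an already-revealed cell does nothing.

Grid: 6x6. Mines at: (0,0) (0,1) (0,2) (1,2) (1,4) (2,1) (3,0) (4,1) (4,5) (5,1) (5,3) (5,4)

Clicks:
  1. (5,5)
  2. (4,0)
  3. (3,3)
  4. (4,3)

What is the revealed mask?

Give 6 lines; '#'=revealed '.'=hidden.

Answer: ......
......
..###.
..###.
#.###.
.....#

Derivation:
Click 1 (5,5) count=2: revealed 1 new [(5,5)] -> total=1
Click 2 (4,0) count=3: revealed 1 new [(4,0)] -> total=2
Click 3 (3,3) count=0: revealed 9 new [(2,2) (2,3) (2,4) (3,2) (3,3) (3,4) (4,2) (4,3) (4,4)] -> total=11
Click 4 (4,3) count=2: revealed 0 new [(none)] -> total=11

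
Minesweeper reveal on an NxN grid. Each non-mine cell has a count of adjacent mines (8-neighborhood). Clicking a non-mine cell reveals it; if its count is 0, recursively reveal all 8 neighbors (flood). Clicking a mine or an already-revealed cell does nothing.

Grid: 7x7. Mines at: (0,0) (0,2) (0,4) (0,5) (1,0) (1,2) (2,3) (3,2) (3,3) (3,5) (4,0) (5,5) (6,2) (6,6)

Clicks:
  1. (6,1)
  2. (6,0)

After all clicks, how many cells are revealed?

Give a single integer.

Answer: 4

Derivation:
Click 1 (6,1) count=1: revealed 1 new [(6,1)] -> total=1
Click 2 (6,0) count=0: revealed 3 new [(5,0) (5,1) (6,0)] -> total=4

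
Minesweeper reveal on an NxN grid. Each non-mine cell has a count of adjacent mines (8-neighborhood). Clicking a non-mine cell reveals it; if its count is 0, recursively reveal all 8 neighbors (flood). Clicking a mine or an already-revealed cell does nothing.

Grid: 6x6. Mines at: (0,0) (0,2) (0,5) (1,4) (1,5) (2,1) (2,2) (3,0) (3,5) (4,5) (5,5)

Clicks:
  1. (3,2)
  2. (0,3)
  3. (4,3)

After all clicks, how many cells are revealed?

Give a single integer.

Click 1 (3,2) count=2: revealed 1 new [(3,2)] -> total=1
Click 2 (0,3) count=2: revealed 1 new [(0,3)] -> total=2
Click 3 (4,3) count=0: revealed 13 new [(3,1) (3,3) (3,4) (4,0) (4,1) (4,2) (4,3) (4,4) (5,0) (5,1) (5,2) (5,3) (5,4)] -> total=15

Answer: 15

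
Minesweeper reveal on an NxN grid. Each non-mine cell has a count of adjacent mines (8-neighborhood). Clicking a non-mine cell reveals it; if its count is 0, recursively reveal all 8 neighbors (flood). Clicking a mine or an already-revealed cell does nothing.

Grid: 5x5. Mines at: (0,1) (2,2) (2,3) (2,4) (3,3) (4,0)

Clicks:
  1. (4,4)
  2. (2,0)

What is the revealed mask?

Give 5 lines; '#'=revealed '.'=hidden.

Answer: .....
##...
##...
##...
....#

Derivation:
Click 1 (4,4) count=1: revealed 1 new [(4,4)] -> total=1
Click 2 (2,0) count=0: revealed 6 new [(1,0) (1,1) (2,0) (2,1) (3,0) (3,1)] -> total=7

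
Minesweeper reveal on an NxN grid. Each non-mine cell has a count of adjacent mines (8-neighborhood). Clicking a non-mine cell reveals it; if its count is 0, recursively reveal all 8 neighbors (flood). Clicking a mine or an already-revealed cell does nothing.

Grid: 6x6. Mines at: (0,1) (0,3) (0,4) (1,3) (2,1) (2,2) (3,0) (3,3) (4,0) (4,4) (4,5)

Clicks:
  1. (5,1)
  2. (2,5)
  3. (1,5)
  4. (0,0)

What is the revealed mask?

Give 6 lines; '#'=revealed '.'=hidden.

Answer: #.....
....##
....##
....##
......
.#....

Derivation:
Click 1 (5,1) count=1: revealed 1 new [(5,1)] -> total=1
Click 2 (2,5) count=0: revealed 6 new [(1,4) (1,5) (2,4) (2,5) (3,4) (3,5)] -> total=7
Click 3 (1,5) count=1: revealed 0 new [(none)] -> total=7
Click 4 (0,0) count=1: revealed 1 new [(0,0)] -> total=8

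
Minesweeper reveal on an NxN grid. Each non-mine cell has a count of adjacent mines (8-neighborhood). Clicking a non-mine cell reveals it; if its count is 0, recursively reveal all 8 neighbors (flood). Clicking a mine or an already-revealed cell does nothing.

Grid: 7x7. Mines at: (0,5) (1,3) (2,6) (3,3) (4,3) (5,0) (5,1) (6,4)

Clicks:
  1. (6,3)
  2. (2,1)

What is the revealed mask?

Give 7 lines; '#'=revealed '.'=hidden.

Click 1 (6,3) count=1: revealed 1 new [(6,3)] -> total=1
Click 2 (2,1) count=0: revealed 15 new [(0,0) (0,1) (0,2) (1,0) (1,1) (1,2) (2,0) (2,1) (2,2) (3,0) (3,1) (3,2) (4,0) (4,1) (4,2)] -> total=16

Answer: ###....
###....
###....
###....
###....
.......
...#...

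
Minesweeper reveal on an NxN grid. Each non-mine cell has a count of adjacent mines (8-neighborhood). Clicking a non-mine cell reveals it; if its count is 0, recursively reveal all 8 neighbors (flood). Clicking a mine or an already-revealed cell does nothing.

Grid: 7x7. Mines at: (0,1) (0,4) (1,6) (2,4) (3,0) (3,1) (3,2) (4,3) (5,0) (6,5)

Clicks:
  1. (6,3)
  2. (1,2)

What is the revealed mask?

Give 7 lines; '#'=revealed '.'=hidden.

Answer: .......
..#....
.......
.......
.......
.####..
.####..

Derivation:
Click 1 (6,3) count=0: revealed 8 new [(5,1) (5,2) (5,3) (5,4) (6,1) (6,2) (6,3) (6,4)] -> total=8
Click 2 (1,2) count=1: revealed 1 new [(1,2)] -> total=9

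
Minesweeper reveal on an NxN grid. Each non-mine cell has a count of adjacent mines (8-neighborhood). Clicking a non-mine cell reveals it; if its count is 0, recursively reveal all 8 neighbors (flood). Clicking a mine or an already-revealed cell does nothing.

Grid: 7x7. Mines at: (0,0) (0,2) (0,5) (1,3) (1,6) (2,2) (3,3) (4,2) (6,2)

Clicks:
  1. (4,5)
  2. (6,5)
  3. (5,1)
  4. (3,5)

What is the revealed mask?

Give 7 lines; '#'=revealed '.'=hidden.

Answer: .......
.......
....###
....###
...####
.#.####
...####

Derivation:
Click 1 (4,5) count=0: revealed 18 new [(2,4) (2,5) (2,6) (3,4) (3,5) (3,6) (4,3) (4,4) (4,5) (4,6) (5,3) (5,4) (5,5) (5,6) (6,3) (6,4) (6,5) (6,6)] -> total=18
Click 2 (6,5) count=0: revealed 0 new [(none)] -> total=18
Click 3 (5,1) count=2: revealed 1 new [(5,1)] -> total=19
Click 4 (3,5) count=0: revealed 0 new [(none)] -> total=19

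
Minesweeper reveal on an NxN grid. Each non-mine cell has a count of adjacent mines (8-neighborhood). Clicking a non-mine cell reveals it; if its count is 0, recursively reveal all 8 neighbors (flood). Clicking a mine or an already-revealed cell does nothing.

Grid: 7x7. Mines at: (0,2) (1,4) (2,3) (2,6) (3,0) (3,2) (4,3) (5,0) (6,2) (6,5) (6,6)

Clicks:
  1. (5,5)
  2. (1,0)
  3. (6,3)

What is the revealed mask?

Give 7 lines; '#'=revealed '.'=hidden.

Click 1 (5,5) count=2: revealed 1 new [(5,5)] -> total=1
Click 2 (1,0) count=0: revealed 6 new [(0,0) (0,1) (1,0) (1,1) (2,0) (2,1)] -> total=7
Click 3 (6,3) count=1: revealed 1 new [(6,3)] -> total=8

Answer: ##.....
##.....
##.....
.......
.......
.....#.
...#...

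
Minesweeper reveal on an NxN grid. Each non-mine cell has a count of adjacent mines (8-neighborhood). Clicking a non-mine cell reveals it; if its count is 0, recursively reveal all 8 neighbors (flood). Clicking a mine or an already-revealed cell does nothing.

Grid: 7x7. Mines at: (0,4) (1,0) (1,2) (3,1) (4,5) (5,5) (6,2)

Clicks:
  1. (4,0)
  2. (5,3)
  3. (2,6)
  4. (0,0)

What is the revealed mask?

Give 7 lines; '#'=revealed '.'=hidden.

Answer: #....##
...####
..#####
..#####
#.###..
..###..
.......

Derivation:
Click 1 (4,0) count=1: revealed 1 new [(4,0)] -> total=1
Click 2 (5,3) count=1: revealed 1 new [(5,3)] -> total=2
Click 3 (2,6) count=0: revealed 21 new [(0,5) (0,6) (1,3) (1,4) (1,5) (1,6) (2,2) (2,3) (2,4) (2,5) (2,6) (3,2) (3,3) (3,4) (3,5) (3,6) (4,2) (4,3) (4,4) (5,2) (5,4)] -> total=23
Click 4 (0,0) count=1: revealed 1 new [(0,0)] -> total=24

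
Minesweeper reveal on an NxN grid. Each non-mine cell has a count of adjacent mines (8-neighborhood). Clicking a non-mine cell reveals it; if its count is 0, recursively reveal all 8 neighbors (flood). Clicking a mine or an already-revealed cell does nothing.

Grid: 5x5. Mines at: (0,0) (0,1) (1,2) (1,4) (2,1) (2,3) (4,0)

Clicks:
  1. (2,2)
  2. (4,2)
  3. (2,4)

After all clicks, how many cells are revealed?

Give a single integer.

Answer: 10

Derivation:
Click 1 (2,2) count=3: revealed 1 new [(2,2)] -> total=1
Click 2 (4,2) count=0: revealed 8 new [(3,1) (3,2) (3,3) (3,4) (4,1) (4,2) (4,3) (4,4)] -> total=9
Click 3 (2,4) count=2: revealed 1 new [(2,4)] -> total=10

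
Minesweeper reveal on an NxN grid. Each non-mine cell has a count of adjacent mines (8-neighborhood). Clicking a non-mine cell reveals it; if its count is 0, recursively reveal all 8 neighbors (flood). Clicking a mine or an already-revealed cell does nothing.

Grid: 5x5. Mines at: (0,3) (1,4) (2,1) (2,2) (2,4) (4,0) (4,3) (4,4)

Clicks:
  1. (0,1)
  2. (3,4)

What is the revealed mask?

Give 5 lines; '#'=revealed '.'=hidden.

Answer: ###..
###..
.....
....#
.....

Derivation:
Click 1 (0,1) count=0: revealed 6 new [(0,0) (0,1) (0,2) (1,0) (1,1) (1,2)] -> total=6
Click 2 (3,4) count=3: revealed 1 new [(3,4)] -> total=7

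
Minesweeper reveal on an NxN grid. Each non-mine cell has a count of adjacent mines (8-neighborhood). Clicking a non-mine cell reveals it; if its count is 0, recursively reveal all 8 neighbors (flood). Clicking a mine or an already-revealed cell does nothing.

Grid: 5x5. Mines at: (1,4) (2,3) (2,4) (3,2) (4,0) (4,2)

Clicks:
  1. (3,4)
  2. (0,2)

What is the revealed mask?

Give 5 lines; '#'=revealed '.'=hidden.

Answer: ####.
####.
###..
##..#
.....

Derivation:
Click 1 (3,4) count=2: revealed 1 new [(3,4)] -> total=1
Click 2 (0,2) count=0: revealed 13 new [(0,0) (0,1) (0,2) (0,3) (1,0) (1,1) (1,2) (1,3) (2,0) (2,1) (2,2) (3,0) (3,1)] -> total=14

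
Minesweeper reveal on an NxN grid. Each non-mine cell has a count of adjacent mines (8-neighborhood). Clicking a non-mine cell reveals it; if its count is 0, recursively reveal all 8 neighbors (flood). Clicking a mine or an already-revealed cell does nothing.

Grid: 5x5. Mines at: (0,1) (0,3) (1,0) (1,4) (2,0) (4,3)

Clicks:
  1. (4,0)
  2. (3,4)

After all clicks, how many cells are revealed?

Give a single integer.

Answer: 7

Derivation:
Click 1 (4,0) count=0: revealed 6 new [(3,0) (3,1) (3,2) (4,0) (4,1) (4,2)] -> total=6
Click 2 (3,4) count=1: revealed 1 new [(3,4)] -> total=7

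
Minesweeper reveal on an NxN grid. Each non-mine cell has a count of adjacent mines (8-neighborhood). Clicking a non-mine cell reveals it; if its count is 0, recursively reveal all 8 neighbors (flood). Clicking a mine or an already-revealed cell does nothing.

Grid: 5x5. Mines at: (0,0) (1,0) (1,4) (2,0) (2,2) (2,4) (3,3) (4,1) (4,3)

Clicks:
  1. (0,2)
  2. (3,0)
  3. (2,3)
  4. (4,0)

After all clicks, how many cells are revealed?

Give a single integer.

Click 1 (0,2) count=0: revealed 6 new [(0,1) (0,2) (0,3) (1,1) (1,2) (1,3)] -> total=6
Click 2 (3,0) count=2: revealed 1 new [(3,0)] -> total=7
Click 3 (2,3) count=4: revealed 1 new [(2,3)] -> total=8
Click 4 (4,0) count=1: revealed 1 new [(4,0)] -> total=9

Answer: 9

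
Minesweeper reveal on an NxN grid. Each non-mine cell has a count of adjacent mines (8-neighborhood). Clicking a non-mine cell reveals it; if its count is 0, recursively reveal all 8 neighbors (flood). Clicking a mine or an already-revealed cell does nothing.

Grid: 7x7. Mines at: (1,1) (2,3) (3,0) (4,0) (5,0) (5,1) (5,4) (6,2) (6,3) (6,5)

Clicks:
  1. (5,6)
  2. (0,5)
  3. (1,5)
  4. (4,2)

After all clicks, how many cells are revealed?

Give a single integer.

Answer: 22

Derivation:
Click 1 (5,6) count=1: revealed 1 new [(5,6)] -> total=1
Click 2 (0,5) count=0: revealed 20 new [(0,2) (0,3) (0,4) (0,5) (0,6) (1,2) (1,3) (1,4) (1,5) (1,6) (2,4) (2,5) (2,6) (3,4) (3,5) (3,6) (4,4) (4,5) (4,6) (5,5)] -> total=21
Click 3 (1,5) count=0: revealed 0 new [(none)] -> total=21
Click 4 (4,2) count=1: revealed 1 new [(4,2)] -> total=22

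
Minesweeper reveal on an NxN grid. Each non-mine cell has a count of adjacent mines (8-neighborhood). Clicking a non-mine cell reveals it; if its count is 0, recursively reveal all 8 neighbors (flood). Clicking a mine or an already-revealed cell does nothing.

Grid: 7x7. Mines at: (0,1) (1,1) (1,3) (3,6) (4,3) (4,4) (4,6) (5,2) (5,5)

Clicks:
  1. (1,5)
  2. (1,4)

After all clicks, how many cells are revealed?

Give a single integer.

Answer: 9

Derivation:
Click 1 (1,5) count=0: revealed 9 new [(0,4) (0,5) (0,6) (1,4) (1,5) (1,6) (2,4) (2,5) (2,6)] -> total=9
Click 2 (1,4) count=1: revealed 0 new [(none)] -> total=9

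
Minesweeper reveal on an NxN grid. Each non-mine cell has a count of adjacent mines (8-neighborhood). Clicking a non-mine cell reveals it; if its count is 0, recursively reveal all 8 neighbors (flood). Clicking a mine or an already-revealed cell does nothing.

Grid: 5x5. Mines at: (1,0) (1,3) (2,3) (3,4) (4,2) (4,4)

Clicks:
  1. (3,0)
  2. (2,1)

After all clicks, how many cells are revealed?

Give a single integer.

Answer: 6

Derivation:
Click 1 (3,0) count=0: revealed 6 new [(2,0) (2,1) (3,0) (3,1) (4,0) (4,1)] -> total=6
Click 2 (2,1) count=1: revealed 0 new [(none)] -> total=6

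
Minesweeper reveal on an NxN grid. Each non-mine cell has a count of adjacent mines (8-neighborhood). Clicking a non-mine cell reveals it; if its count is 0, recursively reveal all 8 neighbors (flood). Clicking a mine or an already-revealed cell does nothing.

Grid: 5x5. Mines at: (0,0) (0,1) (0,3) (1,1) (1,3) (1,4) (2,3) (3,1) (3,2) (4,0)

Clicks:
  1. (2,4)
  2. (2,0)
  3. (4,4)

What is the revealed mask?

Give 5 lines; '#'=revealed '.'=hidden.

Click 1 (2,4) count=3: revealed 1 new [(2,4)] -> total=1
Click 2 (2,0) count=2: revealed 1 new [(2,0)] -> total=2
Click 3 (4,4) count=0: revealed 4 new [(3,3) (3,4) (4,3) (4,4)] -> total=6

Answer: .....
.....
#...#
...##
...##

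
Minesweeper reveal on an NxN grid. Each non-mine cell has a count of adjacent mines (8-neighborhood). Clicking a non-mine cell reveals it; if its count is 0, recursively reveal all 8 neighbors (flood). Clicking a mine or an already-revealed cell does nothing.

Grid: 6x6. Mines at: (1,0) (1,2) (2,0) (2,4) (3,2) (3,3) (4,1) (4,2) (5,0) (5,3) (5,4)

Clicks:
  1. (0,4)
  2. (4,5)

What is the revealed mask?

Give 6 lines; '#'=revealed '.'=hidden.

Click 1 (0,4) count=0: revealed 6 new [(0,3) (0,4) (0,5) (1,3) (1,4) (1,5)] -> total=6
Click 2 (4,5) count=1: revealed 1 new [(4,5)] -> total=7

Answer: ...###
...###
......
......
.....#
......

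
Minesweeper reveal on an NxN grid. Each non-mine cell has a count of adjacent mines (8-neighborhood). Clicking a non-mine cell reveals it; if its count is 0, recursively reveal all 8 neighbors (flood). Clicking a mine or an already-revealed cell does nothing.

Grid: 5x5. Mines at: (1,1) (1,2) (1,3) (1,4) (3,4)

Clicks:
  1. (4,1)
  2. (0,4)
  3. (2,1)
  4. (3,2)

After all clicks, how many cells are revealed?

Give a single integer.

Click 1 (4,1) count=0: revealed 12 new [(2,0) (2,1) (2,2) (2,3) (3,0) (3,1) (3,2) (3,3) (4,0) (4,1) (4,2) (4,3)] -> total=12
Click 2 (0,4) count=2: revealed 1 new [(0,4)] -> total=13
Click 3 (2,1) count=2: revealed 0 new [(none)] -> total=13
Click 4 (3,2) count=0: revealed 0 new [(none)] -> total=13

Answer: 13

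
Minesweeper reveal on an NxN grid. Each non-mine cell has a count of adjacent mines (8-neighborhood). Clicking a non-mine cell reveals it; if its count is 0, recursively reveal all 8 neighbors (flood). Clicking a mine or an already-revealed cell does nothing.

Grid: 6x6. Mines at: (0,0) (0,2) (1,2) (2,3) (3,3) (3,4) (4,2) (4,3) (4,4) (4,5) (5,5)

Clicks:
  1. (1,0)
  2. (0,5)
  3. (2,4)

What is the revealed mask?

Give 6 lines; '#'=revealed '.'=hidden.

Click 1 (1,0) count=1: revealed 1 new [(1,0)] -> total=1
Click 2 (0,5) count=0: revealed 8 new [(0,3) (0,4) (0,5) (1,3) (1,4) (1,5) (2,4) (2,5)] -> total=9
Click 3 (2,4) count=3: revealed 0 new [(none)] -> total=9

Answer: ...###
#..###
....##
......
......
......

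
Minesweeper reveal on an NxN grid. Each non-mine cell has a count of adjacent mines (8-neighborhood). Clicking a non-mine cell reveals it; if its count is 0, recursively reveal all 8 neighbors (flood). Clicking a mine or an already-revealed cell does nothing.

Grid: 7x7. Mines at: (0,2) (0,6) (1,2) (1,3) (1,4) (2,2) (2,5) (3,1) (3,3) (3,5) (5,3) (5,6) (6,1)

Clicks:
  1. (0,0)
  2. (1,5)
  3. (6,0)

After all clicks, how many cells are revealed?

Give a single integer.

Click 1 (0,0) count=0: revealed 6 new [(0,0) (0,1) (1,0) (1,1) (2,0) (2,1)] -> total=6
Click 2 (1,5) count=3: revealed 1 new [(1,5)] -> total=7
Click 3 (6,0) count=1: revealed 1 new [(6,0)] -> total=8

Answer: 8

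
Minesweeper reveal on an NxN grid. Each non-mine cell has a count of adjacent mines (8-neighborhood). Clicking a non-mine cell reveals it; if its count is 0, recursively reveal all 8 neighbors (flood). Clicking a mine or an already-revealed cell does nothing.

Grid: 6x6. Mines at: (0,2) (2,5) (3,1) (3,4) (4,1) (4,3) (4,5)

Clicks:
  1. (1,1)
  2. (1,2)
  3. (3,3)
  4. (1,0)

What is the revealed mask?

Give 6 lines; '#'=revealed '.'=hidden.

Click 1 (1,1) count=1: revealed 1 new [(1,1)] -> total=1
Click 2 (1,2) count=1: revealed 1 new [(1,2)] -> total=2
Click 3 (3,3) count=2: revealed 1 new [(3,3)] -> total=3
Click 4 (1,0) count=0: revealed 5 new [(0,0) (0,1) (1,0) (2,0) (2,1)] -> total=8

Answer: ##....
###...
##....
...#..
......
......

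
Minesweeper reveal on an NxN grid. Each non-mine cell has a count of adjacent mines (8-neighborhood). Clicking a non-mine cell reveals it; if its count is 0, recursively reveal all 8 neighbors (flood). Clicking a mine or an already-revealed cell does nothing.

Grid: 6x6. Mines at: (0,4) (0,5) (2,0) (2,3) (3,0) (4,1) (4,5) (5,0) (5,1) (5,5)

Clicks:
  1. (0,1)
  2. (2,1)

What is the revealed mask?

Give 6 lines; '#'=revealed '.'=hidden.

Click 1 (0,1) count=0: revealed 8 new [(0,0) (0,1) (0,2) (0,3) (1,0) (1,1) (1,2) (1,3)] -> total=8
Click 2 (2,1) count=2: revealed 1 new [(2,1)] -> total=9

Answer: ####..
####..
.#....
......
......
......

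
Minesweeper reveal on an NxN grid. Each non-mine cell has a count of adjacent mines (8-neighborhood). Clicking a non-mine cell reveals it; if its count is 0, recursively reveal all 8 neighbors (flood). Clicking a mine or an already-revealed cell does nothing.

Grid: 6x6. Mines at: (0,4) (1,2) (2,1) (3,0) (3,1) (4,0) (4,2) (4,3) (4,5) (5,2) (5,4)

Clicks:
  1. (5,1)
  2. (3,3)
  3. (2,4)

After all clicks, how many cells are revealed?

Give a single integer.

Click 1 (5,1) count=3: revealed 1 new [(5,1)] -> total=1
Click 2 (3,3) count=2: revealed 1 new [(3,3)] -> total=2
Click 3 (2,4) count=0: revealed 8 new [(1,3) (1,4) (1,5) (2,3) (2,4) (2,5) (3,4) (3,5)] -> total=10

Answer: 10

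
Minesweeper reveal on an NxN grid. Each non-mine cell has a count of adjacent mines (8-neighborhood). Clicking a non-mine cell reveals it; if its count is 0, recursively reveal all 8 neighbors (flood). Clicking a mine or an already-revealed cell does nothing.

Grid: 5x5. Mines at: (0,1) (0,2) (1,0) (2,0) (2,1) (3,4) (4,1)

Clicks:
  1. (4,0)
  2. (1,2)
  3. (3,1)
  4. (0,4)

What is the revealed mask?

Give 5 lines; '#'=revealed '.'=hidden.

Click 1 (4,0) count=1: revealed 1 new [(4,0)] -> total=1
Click 2 (1,2) count=3: revealed 1 new [(1,2)] -> total=2
Click 3 (3,1) count=3: revealed 1 new [(3,1)] -> total=3
Click 4 (0,4) count=0: revealed 6 new [(0,3) (0,4) (1,3) (1,4) (2,3) (2,4)] -> total=9

Answer: ...##
..###
...##
.#...
#....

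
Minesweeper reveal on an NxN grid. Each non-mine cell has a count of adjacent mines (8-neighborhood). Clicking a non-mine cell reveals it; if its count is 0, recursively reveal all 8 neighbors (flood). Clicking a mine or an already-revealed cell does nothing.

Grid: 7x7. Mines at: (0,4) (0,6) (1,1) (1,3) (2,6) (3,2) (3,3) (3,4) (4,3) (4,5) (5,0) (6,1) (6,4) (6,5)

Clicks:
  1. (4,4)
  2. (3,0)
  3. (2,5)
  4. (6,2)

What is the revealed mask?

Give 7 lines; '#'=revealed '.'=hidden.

Answer: .......
.......
##...#.
##.....
##..#..
.......
..#....

Derivation:
Click 1 (4,4) count=4: revealed 1 new [(4,4)] -> total=1
Click 2 (3,0) count=0: revealed 6 new [(2,0) (2,1) (3,0) (3,1) (4,0) (4,1)] -> total=7
Click 3 (2,5) count=2: revealed 1 new [(2,5)] -> total=8
Click 4 (6,2) count=1: revealed 1 new [(6,2)] -> total=9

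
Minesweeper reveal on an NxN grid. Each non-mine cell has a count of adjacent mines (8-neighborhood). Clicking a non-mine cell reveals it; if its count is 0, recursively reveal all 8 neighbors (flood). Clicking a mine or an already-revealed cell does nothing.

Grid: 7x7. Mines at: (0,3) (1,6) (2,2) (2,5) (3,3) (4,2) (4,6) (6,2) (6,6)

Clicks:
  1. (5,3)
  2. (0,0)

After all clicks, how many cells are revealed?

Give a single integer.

Click 1 (5,3) count=2: revealed 1 new [(5,3)] -> total=1
Click 2 (0,0) count=0: revealed 16 new [(0,0) (0,1) (0,2) (1,0) (1,1) (1,2) (2,0) (2,1) (3,0) (3,1) (4,0) (4,1) (5,0) (5,1) (6,0) (6,1)] -> total=17

Answer: 17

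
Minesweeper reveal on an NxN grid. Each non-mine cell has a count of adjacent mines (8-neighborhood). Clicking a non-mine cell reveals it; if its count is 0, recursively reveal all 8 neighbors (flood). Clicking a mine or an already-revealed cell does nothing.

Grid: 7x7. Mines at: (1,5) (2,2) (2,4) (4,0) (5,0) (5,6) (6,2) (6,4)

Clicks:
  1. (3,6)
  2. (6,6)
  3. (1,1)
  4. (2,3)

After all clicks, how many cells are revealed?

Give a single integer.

Click 1 (3,6) count=0: revealed 6 new [(2,5) (2,6) (3,5) (3,6) (4,5) (4,6)] -> total=6
Click 2 (6,6) count=1: revealed 1 new [(6,6)] -> total=7
Click 3 (1,1) count=1: revealed 1 new [(1,1)] -> total=8
Click 4 (2,3) count=2: revealed 1 new [(2,3)] -> total=9

Answer: 9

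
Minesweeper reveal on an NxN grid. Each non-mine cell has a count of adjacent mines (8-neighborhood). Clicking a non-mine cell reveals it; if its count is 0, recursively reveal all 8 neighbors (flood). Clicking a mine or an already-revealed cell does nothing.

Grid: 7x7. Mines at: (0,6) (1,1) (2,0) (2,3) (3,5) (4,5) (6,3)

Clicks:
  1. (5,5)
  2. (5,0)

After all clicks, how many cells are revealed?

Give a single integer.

Click 1 (5,5) count=1: revealed 1 new [(5,5)] -> total=1
Click 2 (5,0) count=0: revealed 18 new [(3,0) (3,1) (3,2) (3,3) (3,4) (4,0) (4,1) (4,2) (4,3) (4,4) (5,0) (5,1) (5,2) (5,3) (5,4) (6,0) (6,1) (6,2)] -> total=19

Answer: 19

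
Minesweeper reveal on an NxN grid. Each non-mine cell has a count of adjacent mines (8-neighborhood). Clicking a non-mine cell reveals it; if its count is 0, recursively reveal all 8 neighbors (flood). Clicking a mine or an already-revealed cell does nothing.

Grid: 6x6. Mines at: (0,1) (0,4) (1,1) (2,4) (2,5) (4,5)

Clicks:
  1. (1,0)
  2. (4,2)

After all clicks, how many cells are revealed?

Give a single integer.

Answer: 20

Derivation:
Click 1 (1,0) count=2: revealed 1 new [(1,0)] -> total=1
Click 2 (4,2) count=0: revealed 19 new [(2,0) (2,1) (2,2) (2,3) (3,0) (3,1) (3,2) (3,3) (3,4) (4,0) (4,1) (4,2) (4,3) (4,4) (5,0) (5,1) (5,2) (5,3) (5,4)] -> total=20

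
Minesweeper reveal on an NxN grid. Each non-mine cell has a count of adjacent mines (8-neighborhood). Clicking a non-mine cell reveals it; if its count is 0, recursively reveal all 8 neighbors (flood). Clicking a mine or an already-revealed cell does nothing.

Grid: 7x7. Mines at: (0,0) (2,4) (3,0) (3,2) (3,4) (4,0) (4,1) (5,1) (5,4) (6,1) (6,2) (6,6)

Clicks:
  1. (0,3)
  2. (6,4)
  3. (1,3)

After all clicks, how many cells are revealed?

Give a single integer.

Answer: 24

Derivation:
Click 1 (0,3) count=0: revealed 23 new [(0,1) (0,2) (0,3) (0,4) (0,5) (0,6) (1,1) (1,2) (1,3) (1,4) (1,5) (1,6) (2,1) (2,2) (2,3) (2,5) (2,6) (3,5) (3,6) (4,5) (4,6) (5,5) (5,6)] -> total=23
Click 2 (6,4) count=1: revealed 1 new [(6,4)] -> total=24
Click 3 (1,3) count=1: revealed 0 new [(none)] -> total=24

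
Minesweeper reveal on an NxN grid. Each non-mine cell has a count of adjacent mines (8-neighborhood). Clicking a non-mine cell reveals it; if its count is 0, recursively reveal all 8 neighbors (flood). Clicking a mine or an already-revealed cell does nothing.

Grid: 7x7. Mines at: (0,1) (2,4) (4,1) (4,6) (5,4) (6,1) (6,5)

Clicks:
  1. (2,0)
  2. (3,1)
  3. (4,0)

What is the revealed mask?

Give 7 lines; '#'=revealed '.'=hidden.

Answer: .......
####...
####...
####...
#......
.......
.......

Derivation:
Click 1 (2,0) count=0: revealed 12 new [(1,0) (1,1) (1,2) (1,3) (2,0) (2,1) (2,2) (2,3) (3,0) (3,1) (3,2) (3,3)] -> total=12
Click 2 (3,1) count=1: revealed 0 new [(none)] -> total=12
Click 3 (4,0) count=1: revealed 1 new [(4,0)] -> total=13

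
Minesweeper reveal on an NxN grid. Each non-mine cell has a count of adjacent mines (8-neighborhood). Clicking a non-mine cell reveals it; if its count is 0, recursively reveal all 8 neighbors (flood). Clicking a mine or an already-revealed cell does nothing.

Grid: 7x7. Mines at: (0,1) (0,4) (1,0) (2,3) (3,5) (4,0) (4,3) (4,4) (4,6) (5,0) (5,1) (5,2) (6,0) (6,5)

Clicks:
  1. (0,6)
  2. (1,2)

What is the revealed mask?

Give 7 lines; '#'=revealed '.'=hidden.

Answer: .....##
..#..##
.....##
.......
.......
.......
.......

Derivation:
Click 1 (0,6) count=0: revealed 6 new [(0,5) (0,6) (1,5) (1,6) (2,5) (2,6)] -> total=6
Click 2 (1,2) count=2: revealed 1 new [(1,2)] -> total=7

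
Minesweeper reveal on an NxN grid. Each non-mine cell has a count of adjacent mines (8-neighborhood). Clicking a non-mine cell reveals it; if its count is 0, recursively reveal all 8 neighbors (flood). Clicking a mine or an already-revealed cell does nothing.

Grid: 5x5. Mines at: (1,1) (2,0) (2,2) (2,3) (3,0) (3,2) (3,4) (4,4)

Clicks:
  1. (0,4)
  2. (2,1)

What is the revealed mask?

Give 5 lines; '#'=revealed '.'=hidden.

Answer: ..###
..###
.#...
.....
.....

Derivation:
Click 1 (0,4) count=0: revealed 6 new [(0,2) (0,3) (0,4) (1,2) (1,3) (1,4)] -> total=6
Click 2 (2,1) count=5: revealed 1 new [(2,1)] -> total=7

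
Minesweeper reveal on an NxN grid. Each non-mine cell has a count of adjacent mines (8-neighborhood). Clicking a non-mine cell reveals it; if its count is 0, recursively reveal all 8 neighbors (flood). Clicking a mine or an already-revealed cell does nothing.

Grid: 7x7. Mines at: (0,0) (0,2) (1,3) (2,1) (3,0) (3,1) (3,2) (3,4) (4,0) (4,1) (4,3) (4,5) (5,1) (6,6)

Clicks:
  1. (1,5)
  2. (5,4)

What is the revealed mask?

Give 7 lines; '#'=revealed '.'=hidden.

Answer: ....###
....###
....###
.....##
.......
....#..
.......

Derivation:
Click 1 (1,5) count=0: revealed 11 new [(0,4) (0,5) (0,6) (1,4) (1,5) (1,6) (2,4) (2,5) (2,6) (3,5) (3,6)] -> total=11
Click 2 (5,4) count=2: revealed 1 new [(5,4)] -> total=12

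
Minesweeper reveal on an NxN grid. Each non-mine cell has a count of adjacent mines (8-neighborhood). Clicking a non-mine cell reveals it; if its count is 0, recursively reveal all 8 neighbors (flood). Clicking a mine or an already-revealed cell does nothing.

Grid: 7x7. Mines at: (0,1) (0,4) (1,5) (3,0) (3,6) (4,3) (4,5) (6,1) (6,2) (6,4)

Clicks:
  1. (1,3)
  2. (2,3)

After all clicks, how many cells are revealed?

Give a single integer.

Click 1 (1,3) count=1: revealed 1 new [(1,3)] -> total=1
Click 2 (2,3) count=0: revealed 11 new [(1,1) (1,2) (1,4) (2,1) (2,2) (2,3) (2,4) (3,1) (3,2) (3,3) (3,4)] -> total=12

Answer: 12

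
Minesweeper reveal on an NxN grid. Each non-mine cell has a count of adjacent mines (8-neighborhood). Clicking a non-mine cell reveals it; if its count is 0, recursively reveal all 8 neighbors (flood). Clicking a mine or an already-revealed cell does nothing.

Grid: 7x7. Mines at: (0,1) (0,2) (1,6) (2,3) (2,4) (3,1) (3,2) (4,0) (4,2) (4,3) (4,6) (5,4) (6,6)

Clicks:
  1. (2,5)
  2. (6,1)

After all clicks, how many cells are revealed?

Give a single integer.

Click 1 (2,5) count=2: revealed 1 new [(2,5)] -> total=1
Click 2 (6,1) count=0: revealed 8 new [(5,0) (5,1) (5,2) (5,3) (6,0) (6,1) (6,2) (6,3)] -> total=9

Answer: 9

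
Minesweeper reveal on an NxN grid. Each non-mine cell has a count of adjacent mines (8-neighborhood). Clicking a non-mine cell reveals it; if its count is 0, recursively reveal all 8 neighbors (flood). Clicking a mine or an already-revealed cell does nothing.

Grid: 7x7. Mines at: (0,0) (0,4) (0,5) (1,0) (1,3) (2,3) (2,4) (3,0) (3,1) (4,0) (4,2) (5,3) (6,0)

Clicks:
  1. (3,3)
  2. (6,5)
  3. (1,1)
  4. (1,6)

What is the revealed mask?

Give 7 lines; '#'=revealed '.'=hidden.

Answer: .......
.#...##
.....##
...####
....###
....###
....###

Derivation:
Click 1 (3,3) count=3: revealed 1 new [(3,3)] -> total=1
Click 2 (6,5) count=0: revealed 16 new [(1,5) (1,6) (2,5) (2,6) (3,4) (3,5) (3,6) (4,4) (4,5) (4,6) (5,4) (5,5) (5,6) (6,4) (6,5) (6,6)] -> total=17
Click 3 (1,1) count=2: revealed 1 new [(1,1)] -> total=18
Click 4 (1,6) count=1: revealed 0 new [(none)] -> total=18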